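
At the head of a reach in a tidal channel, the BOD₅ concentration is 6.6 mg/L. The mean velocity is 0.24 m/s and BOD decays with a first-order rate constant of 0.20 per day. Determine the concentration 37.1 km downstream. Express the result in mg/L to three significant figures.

Travel time t = 37.1 km / 0.24 m/s = 3.71e+04/0.24 = 1.546e+05 s = 1.789 d.
First-order decay: C = 6.6·exp(−0.20·1.789) = 6.6·0.6992 = 4.615 mg/L.

4.61 mg/L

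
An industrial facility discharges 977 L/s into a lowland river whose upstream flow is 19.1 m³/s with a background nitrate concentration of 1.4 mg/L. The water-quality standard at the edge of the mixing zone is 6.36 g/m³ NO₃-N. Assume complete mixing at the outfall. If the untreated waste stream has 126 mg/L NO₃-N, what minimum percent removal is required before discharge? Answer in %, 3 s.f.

18.0 %

977 L/s = 0.977 m³/s.
Mass balance: 6.36·20.08 = 0.977·Cₑ + 19.1·1.4.
Cₑ = (127.7 − 26.74) / 0.977 = 103.3 mg/L.
Required removal = 1 − 103.3/126 = 18 %.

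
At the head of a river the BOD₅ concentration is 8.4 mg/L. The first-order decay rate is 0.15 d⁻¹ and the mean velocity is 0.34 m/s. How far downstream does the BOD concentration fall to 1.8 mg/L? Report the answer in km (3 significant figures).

302 km

From C = C₀·e^(−kt), t = ln(C₀/C)/k = ln(8.4/1.8)/0.15 = 1.54/0.15 = 10.27 d.
Distance = v·t = 0.34 m/s × 8.873e+05 s = 3.017e+05 m = 301.7 km.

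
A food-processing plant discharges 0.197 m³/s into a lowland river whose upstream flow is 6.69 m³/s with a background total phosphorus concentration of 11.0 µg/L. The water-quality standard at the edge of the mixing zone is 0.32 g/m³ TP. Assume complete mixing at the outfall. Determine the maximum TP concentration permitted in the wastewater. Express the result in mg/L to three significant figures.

11.0 µg/L = 0.011 mg/L.
Mass balance: 0.32·6.887 = 0.197·Cₑ + 6.69·0.011.
Cₑ = (2.204 − 0.07359) / 0.197 = 10.81 mg/L.

10.8 mg/L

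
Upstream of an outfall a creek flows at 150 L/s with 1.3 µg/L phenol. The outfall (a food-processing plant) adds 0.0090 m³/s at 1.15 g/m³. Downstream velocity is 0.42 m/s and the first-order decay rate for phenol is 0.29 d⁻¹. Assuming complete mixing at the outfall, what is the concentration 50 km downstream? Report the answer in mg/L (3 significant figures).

150 L/s = 0.15 m³/s.
1.3 µg/L = 0.0013 mg/L.
After complete mixing, C₀ = (0.009·1.15 + 0.15·0.0013) / 0.159 = 0.06632 mg/L.
Travel time t = 5e+04 m / 0.42 m/s = 1.19e+05 s = 1.378 d.
C = 0.06632·exp(−0.29·1.378) = 0.06632·0.6706 = 0.04447 mg/L.

0.0445 mg/L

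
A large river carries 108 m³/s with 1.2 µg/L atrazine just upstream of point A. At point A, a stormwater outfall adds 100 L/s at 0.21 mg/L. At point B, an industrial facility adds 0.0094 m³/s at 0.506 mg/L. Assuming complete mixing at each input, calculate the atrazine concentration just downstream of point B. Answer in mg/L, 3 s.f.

0.00144 mg/L

1.2 µg/L = 0.0012 mg/L.
100 L/s = 0.1 m³/s.
After input A: C = (108·0.0012 + 0.1·0.21) / 108.1 = 0.001393 mg/L.
After input B: C = (108.1·0.001393 + 0.0094·0.506) / 108.1 = 0.001437 mg/L.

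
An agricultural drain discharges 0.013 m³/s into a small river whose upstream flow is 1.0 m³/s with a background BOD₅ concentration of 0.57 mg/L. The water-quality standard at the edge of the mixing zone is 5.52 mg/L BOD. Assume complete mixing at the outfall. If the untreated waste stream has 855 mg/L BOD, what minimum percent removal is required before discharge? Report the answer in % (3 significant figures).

Mass balance: 5.52·1.013 = 0.013·Cₑ + 1·0.57.
Cₑ = (5.592 − 0.57) / 0.013 = 386.3 mg/L.
Required removal = 1 − 386.3/855 = 54.82 %.

54.8 %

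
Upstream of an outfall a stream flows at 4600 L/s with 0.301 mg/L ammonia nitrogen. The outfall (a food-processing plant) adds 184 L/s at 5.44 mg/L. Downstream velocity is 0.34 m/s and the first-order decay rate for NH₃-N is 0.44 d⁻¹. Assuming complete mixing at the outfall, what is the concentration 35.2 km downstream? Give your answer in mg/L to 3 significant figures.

184 L/s = 0.184 m³/s.
4600 L/s = 4.6 m³/s.
After complete mixing, C₀ = (0.184·5.44 + 4.6·0.301) / 4.784 = 0.4987 mg/L.
Travel time t = 3.52e+04 m / 0.34 m/s = 1.035e+05 s = 1.198 d.
C = 0.4987·exp(−0.44·1.198) = 0.4987·0.5902 = 0.2943 mg/L.

0.294 mg/L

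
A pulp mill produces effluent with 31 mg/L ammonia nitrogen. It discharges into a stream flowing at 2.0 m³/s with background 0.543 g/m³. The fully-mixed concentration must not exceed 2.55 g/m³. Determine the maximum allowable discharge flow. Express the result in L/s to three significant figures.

Mass balance at complete mixing: C_std·(Q_w + Q_r) = Q_w·C_e + Q_r·C_b.
Rearranging, Q_w = Q_r·(C_std − C_b)/(C_e − C_std) = 2.0·(2.55 − 0.543) / (31 − 2.55) = 0.1411 m³/s.
= 141.1 L/s.

141 L/s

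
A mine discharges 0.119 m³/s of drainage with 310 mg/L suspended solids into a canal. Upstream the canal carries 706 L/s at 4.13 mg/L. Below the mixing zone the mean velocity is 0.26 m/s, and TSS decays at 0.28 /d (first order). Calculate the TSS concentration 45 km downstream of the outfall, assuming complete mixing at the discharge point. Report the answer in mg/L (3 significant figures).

706 L/s = 0.706 m³/s.
After complete mixing, C₀ = (0.119·310 + 0.706·4.13) / 0.825 = 48.25 mg/L.
Travel time t = 4.5e+04 m / 0.26 m/s = 1.731e+05 s = 2.003 d.
C = 48.25·exp(−0.28·2.003) = 48.25·0.5707 = 27.54 mg/L.

27.5 mg/L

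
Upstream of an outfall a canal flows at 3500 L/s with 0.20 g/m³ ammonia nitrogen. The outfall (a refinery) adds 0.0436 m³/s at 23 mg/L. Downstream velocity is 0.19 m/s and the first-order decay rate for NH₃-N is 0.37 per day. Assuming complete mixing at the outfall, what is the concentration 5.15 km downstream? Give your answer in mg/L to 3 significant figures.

0.428 mg/L

3500 L/s = 3.5 m³/s.
After complete mixing, C₀ = (0.0436·23 + 3.5·0.2) / 3.544 = 0.4805 mg/L.
Travel time t = 5150 m / 0.19 m/s = 2.711e+04 s = 0.3137 d.
C = 0.4805·exp(−0.37·0.3137) = 0.4805·0.8904 = 0.4279 mg/L.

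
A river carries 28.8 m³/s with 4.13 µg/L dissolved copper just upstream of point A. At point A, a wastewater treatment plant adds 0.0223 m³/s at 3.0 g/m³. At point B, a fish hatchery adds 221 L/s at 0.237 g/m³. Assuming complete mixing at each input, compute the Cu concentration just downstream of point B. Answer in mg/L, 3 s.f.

0.00820 mg/L

4.13 µg/L = 0.00413 mg/L.
After input A: C = (28.8·0.00413 + 0.0223·3) / 28.82 = 0.006448 mg/L.
221 L/s = 0.221 m³/s.
After input B: C = (28.82·0.006448 + 0.221·0.237) / 29.04 = 0.008202 mg/L.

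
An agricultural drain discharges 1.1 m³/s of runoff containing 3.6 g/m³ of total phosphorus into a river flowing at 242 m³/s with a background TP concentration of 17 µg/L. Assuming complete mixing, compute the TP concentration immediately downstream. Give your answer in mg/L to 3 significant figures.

17 µg/L = 0.017 mg/L.
Flow-weighted mixing gives C = (1.1·3.6 + 242·0.017) / (1.1 + 242) = 8.074/243.1 = 0.03321 mg/L.

0.0332 mg/L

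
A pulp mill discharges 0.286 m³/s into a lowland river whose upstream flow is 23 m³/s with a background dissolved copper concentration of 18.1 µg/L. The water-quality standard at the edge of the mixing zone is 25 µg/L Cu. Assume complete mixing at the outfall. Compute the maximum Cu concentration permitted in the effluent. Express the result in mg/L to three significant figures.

0.580 mg/L

18.1 µg/L = 0.0181 mg/L.
25 µg/L = 0.025 mg/L.
Mass balance: 0.025·23.29 = 0.286·Cₑ + 23·0.0181.
Cₑ = (0.5822 − 0.4163) / 0.286 = 0.5799 mg/L.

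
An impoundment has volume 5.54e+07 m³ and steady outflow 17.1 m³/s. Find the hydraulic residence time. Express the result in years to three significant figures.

0.103 yr

Q = 17.1 m³/s × 3.156e+07 s/yr = 5.396e+08 m³/yr.
Hydraulic residence time τ = V/Q = 5.54e+07/5.396e+08 = 0.1027 yr.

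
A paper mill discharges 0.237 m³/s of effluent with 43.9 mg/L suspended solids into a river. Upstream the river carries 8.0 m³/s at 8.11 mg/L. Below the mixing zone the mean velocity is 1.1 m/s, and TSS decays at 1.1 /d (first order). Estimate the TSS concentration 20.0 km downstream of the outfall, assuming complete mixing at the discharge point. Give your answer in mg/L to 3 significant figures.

7.25 mg/L

After complete mixing, C₀ = (0.237·43.9 + 8·8.11) / 8.237 = 9.14 mg/L.
Travel time t = 2e+04 m / 1.1 m/s = 1.818e+04 s = 0.2104 d.
C = 9.14·exp(−1.1·0.2104) = 9.14·0.7934 = 7.251 mg/L.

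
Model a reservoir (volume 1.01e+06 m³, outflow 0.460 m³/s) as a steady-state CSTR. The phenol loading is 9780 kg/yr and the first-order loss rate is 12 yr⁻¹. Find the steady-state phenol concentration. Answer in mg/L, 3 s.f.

Outflow Q = 0.460 m³/s × 3.156e+07 s/yr = 1.452e+07 m³/yr.
Steady-state CSTR mass balance: W = Q·C + k·V·C, so C = W/(Q + kV).
Q + kV = 1.452e+07 + 12·1.01e+06 = 2.664e+07 m³/yr.
C = 9780/2.664e+07 = 0.0003672 kg/m³ = 0.3672 mg/L.

0.367 mg/L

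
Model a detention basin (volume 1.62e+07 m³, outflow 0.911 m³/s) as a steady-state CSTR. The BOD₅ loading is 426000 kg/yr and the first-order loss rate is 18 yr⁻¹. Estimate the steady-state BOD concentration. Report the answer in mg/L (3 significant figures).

1.33 mg/L

Outflow Q = 0.911 m³/s × 3.156e+07 s/yr = 2.875e+07 m³/yr.
Steady-state CSTR mass balance: W = Q·C + k·V·C, so C = W/(Q + kV).
Q + kV = 2.875e+07 + 18·1.62e+07 = 3.203e+08 m³/yr.
C = 426000/3.203e+08 = 0.00133 kg/m³ = 1.33 mg/L.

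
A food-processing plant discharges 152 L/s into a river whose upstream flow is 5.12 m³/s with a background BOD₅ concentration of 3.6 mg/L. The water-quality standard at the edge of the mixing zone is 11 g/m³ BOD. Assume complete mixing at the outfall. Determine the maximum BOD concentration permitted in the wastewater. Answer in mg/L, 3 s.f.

260 mg/L

152 L/s = 0.152 m³/s.
Mass balance: 11·5.272 = 0.152·Cₑ + 5.12·3.6.
Cₑ = (57.99 − 18.43) / 0.152 = 260.3 mg/L.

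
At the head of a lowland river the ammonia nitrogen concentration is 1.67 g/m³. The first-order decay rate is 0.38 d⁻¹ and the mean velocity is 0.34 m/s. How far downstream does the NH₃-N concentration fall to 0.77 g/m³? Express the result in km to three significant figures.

59.8 km

From C = C₀·e^(−kt), t = ln(C₀/C)/k = ln(1.67/0.77)/0.38 = 0.7742/0.38 = 2.037 d.
Distance = v·t = 0.34 m/s × 1.76e+05 s = 5.985e+04 m = 59.85 km.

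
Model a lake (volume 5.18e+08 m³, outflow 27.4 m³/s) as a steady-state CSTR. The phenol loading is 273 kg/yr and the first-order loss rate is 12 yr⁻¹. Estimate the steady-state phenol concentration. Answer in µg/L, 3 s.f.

Outflow Q = 27.4 m³/s × 3.156e+07 s/yr = 8.647e+08 m³/yr.
Steady-state CSTR mass balance: W = Q·C + k·V·C, so C = W/(Q + kV).
Q + kV = 8.647e+08 + 12·5.18e+08 = 7.081e+09 m³/yr.
C = 273/7.081e+09 = 3.856e-08 kg/m³ = 3.856e-05 mg/L = 0.03856 µg/L.

0.0386 µg/L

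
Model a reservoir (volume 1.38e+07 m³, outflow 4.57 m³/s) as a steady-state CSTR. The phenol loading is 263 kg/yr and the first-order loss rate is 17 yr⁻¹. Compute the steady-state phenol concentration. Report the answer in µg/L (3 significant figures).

0.694 µg/L

Outflow Q = 4.57 m³/s × 3.156e+07 s/yr = 1.442e+08 m³/yr.
Steady-state CSTR mass balance: W = Q·C + k·V·C, so C = W/(Q + kV).
Q + kV = 1.442e+08 + 17·1.38e+07 = 3.788e+08 m³/yr.
C = 263/3.788e+08 = 6.943e-07 kg/m³ = 0.0006943 mg/L = 0.6943 µg/L.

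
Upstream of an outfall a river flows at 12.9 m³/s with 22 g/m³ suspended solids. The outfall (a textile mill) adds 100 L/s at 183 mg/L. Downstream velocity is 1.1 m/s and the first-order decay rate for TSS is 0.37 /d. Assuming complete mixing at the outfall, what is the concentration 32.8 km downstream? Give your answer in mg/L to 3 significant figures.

20.5 mg/L

100 L/s = 0.1 m³/s.
After complete mixing, C₀ = (0.1·183 + 12.9·22) / 13 = 23.24 mg/L.
Travel time t = 3.28e+04 m / 1.1 m/s = 2.982e+04 s = 0.3451 d.
C = 23.24·exp(−0.37·0.3451) = 23.24·0.8801 = 20.45 mg/L.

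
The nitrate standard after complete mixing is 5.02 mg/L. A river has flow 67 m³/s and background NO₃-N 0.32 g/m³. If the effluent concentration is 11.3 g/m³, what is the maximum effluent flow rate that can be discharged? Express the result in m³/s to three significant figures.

Mass balance at complete mixing: C_std·(Q_w + Q_r) = Q_w·C_e + Q_r·C_b.
Rearranging, Q_w = Q_r·(C_std − C_b)/(C_e − C_std) = 67·(5.02 − 0.32) / (11.3 − 5.02) = 50.14 m³/s.

50.1 m³/s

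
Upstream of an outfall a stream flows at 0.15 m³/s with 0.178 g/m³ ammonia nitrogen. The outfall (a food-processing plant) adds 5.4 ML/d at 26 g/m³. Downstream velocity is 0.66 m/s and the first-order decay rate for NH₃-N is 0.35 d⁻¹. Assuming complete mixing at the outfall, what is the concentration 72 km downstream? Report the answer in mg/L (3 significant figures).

5.00 mg/L

5.4 ML/d = 0.0625 m³/s.
After complete mixing, C₀ = (0.0625·26 + 0.15·0.178) / 0.2125 = 7.773 mg/L.
Travel time t = 7.2e+04 m / 0.66 m/s = 1.091e+05 s = 1.263 d.
C = 7.773·exp(−0.35·1.263) = 7.773·0.6428 = 4.996 mg/L.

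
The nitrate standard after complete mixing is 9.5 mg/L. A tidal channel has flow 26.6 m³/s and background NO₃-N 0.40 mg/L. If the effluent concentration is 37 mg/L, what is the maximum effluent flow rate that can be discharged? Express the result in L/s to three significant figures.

8800 L/s

Mass balance at complete mixing: C_std·(Q_w + Q_r) = Q_w·C_e + Q_r·C_b.
Rearranging, Q_w = Q_r·(C_std − C_b)/(C_e − C_std) = 26.6·(9.5 − 0.4) / (37 − 9.5) = 8.802 m³/s.
= 8802 L/s.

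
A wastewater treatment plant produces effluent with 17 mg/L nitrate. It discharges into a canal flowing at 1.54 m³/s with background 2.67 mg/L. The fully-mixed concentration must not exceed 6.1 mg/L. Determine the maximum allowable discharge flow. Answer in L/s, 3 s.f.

Mass balance at complete mixing: C_std·(Q_w + Q_r) = Q_w·C_e + Q_r·C_b.
Rearranging, Q_w = Q_r·(C_std − C_b)/(C_e − C_std) = 1.54·(6.1 − 2.67) / (17 − 6.1) = 0.4846 m³/s.
= 484.6 L/s.

485 L/s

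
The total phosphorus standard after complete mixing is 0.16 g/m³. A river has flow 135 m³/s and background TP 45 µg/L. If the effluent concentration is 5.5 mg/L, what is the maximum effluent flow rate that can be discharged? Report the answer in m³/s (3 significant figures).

45 µg/L = 0.045 mg/L.
Mass balance at complete mixing: C_std·(Q_w + Q_r) = Q_w·C_e + Q_r·C_b.
Rearranging, Q_w = Q_r·(C_std − C_b)/(C_e − C_std) = 135·(0.16 − 0.045) / (5.5 − 0.16) = 2.907 m³/s.

2.91 m³/s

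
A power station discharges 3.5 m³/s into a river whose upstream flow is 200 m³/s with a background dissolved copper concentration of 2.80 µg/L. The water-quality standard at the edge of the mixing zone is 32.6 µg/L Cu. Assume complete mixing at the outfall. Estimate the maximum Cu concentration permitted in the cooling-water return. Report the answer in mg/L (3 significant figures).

2.80 µg/L = 0.0028 mg/L.
32.6 µg/L = 0.0326 mg/L.
Mass balance: 0.0326·203.5 = 3.5·Cₑ + 200·0.0028.
Cₑ = (6.634 − 0.56) / 3.5 = 1.735 mg/L.

1.74 mg/L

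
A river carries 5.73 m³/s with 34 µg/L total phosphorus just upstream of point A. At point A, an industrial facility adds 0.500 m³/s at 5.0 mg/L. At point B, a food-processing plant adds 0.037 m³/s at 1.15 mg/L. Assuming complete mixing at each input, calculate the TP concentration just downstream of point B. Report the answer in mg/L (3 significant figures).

0.437 mg/L

34 µg/L = 0.034 mg/L.
After input A: C = (5.73·0.034 + 0.5·5) / 6.23 = 0.4326 mg/L.
After input B: C = (6.23·0.4326 + 0.037·1.15) / 6.267 = 0.4368 mg/L.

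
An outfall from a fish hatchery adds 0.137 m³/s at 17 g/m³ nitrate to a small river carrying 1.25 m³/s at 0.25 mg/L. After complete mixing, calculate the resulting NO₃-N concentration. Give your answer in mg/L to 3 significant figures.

Conservation of mass across the mixing zone: C = (0.137·17 + 1.25·0.25) / (0.137 + 1.25) = 2.642/1.387 = 1.904 mg/L.

1.90 mg/L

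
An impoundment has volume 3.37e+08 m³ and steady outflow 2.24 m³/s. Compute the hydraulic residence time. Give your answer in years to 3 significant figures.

4.77 yr

Q = 2.24 m³/s × 3.156e+07 s/yr = 7.069e+07 m³/yr.
Hydraulic residence time τ = V/Q = 3.37e+08/7.069e+07 = 4.767 yr.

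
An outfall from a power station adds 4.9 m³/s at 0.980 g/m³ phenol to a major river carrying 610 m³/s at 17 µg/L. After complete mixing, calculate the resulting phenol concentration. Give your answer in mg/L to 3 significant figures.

0.0247 mg/L

17 µg/L = 0.017 mg/L.
Conservation of mass across the mixing zone: C = (4.9·0.98 + 610·0.017) / (4.9 + 610) = 15.17/614.9 = 0.02467 mg/L.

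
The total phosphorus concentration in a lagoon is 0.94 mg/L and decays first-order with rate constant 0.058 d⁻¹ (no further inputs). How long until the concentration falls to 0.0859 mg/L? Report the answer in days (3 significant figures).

t = ln(C₀/C)/k = ln(0.94/0.0859)/0.058 = 2.393/0.058 = 41.25 d.

41.3 d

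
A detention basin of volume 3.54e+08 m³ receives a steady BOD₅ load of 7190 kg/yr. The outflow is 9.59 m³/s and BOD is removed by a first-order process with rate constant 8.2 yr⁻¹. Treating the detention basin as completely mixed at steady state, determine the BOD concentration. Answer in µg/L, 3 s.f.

2.24 µg/L

Outflow Q = 9.59 m³/s × 3.156e+07 s/yr = 3.026e+08 m³/yr.
Steady-state CSTR mass balance: W = Q·C + k·V·C, so C = W/(Q + kV).
Q + kV = 3.026e+08 + 8.2·3.54e+08 = 3.205e+09 m³/yr.
C = 7190/3.205e+09 = 2.243e-06 kg/m³ = 0.002243 mg/L = 2.243 µg/L.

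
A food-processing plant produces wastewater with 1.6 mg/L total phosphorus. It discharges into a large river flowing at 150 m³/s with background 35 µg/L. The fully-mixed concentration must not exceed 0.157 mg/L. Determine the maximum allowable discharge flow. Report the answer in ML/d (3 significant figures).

35 µg/L = 0.035 mg/L.
Mass balance at complete mixing: C_std·(Q_w + Q_r) = Q_w·C_e + Q_r·C_b.
Rearranging, Q_w = Q_r·(C_std − C_b)/(C_e − C_std) = 150·(0.157 − 0.035) / (1.6 − 0.157) = 12.68 m³/s.
= 1096 ML/d.

1100 ML/d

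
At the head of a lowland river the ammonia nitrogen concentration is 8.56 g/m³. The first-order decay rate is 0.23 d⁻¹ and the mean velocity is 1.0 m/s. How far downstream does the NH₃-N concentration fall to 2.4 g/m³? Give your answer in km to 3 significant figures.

478 km

From C = C₀·e^(−kt), t = ln(C₀/C)/k = ln(8.56/2.4)/0.23 = 1.272/0.23 = 5.529 d.
Distance = v·t = 1.0 m/s × 4.777e+05 s = 4.777e+05 m = 477.7 km.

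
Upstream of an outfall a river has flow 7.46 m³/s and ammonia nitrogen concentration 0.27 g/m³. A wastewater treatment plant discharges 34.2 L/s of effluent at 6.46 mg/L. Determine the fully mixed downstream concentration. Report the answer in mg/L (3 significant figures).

0.298 mg/L

34.2 L/s = 0.0342 m³/s.
Conservation of mass across the mixing zone: C = (0.0342·6.46 + 7.46·0.27) / (0.0342 + 7.46) = 2.235/7.494 = 0.2982 mg/L.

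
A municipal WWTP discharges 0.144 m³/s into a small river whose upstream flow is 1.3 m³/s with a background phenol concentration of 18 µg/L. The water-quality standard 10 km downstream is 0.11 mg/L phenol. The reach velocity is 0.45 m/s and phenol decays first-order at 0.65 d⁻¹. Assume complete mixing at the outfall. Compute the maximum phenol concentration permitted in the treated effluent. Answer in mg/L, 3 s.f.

18 µg/L = 0.018 mg/L.
Travel time to the compliance point: t = 1e+04/0.45 = 2.222e+04 s = 0.2572 d; decay factor exp(−0.65·0.2572) = 0.846.
So the concentration just after mixing may be at most 0.11/0.846 = 0.13 mg/L.
Mass balance: 0.13·1.444 = 0.144·Cₑ + 1.3·0.018.
Cₑ = (0.1877 − 0.0234) / 0.144 = 1.141 mg/L.

1.14 mg/L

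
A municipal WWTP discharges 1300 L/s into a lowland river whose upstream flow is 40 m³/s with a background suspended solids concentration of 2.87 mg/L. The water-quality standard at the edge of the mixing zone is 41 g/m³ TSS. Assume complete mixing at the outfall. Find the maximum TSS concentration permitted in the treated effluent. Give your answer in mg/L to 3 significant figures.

1210 mg/L

1300 L/s = 1.3 m³/s.
Mass balance: 41·41.3 = 1.3·Cₑ + 40·2.87.
Cₑ = (1693 − 114.8) / 1.3 = 1214 mg/L.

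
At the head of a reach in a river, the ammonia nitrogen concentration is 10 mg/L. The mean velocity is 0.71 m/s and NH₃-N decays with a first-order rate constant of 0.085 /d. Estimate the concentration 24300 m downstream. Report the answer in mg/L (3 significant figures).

Travel time t = 24300 m / 0.71 m/s = 2.43e+04/0.71 = 3.423e+04 s = 0.3961 d.
First-order decay: C = 10·exp(−0.085·0.3961) = 10·0.9669 = 9.669 mg/L.

9.67 mg/L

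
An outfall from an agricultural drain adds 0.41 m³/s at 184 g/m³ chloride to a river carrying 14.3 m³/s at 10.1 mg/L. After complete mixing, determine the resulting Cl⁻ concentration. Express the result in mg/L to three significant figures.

Flow-weighted mixing gives C = (0.41·184 + 14.3·10.1) / (0.41 + 14.3) = 219.9/14.71 = 14.95 mg/L.

14.9 mg/L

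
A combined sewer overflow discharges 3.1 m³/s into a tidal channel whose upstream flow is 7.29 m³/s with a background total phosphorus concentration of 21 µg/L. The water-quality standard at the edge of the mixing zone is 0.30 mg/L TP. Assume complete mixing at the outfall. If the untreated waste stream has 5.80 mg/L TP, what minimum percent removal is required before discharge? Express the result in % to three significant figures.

83.5 %

21 µg/L = 0.021 mg/L.
Mass balance: 0.3·10.39 = 3.1·Cₑ + 7.29·0.021.
Cₑ = (3.117 − 0.1531) / 3.1 = 0.9561 mg/L.
Required removal = 1 − 0.9561/5.80 = 83.52 %.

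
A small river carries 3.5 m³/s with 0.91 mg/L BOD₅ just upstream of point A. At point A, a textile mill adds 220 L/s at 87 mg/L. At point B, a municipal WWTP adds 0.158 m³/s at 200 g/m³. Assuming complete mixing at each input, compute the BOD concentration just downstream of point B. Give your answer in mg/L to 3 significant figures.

13.9 mg/L

220 L/s = 0.22 m³/s.
After input A: C = (3.5·0.91 + 0.22·87) / 3.72 = 6.001 mg/L.
After input B: C = (3.72·6.001 + 0.158·200) / 3.878 = 13.91 mg/L.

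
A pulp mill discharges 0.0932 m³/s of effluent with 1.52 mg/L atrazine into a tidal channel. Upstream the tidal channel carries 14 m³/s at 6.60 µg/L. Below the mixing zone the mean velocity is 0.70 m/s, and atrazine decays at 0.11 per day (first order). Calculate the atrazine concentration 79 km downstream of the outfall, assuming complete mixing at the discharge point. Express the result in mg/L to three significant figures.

6.60 µg/L = 0.0066 mg/L.
After complete mixing, C₀ = (0.0932·1.52 + 14·0.0066) / 14.09 = 0.01661 mg/L.
Travel time t = 7.9e+04 m / 0.70 m/s = 1.129e+05 s = 1.306 d.
C = 0.01661·exp(−0.11·1.306) = 0.01661·0.8662 = 0.01439 mg/L.

0.0144 mg/L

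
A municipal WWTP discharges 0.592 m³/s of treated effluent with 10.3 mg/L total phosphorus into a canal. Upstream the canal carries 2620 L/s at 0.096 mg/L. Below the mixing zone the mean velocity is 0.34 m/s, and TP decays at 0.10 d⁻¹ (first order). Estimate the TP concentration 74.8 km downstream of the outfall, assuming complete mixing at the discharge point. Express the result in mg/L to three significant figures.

1.53 mg/L

2620 L/s = 2.62 m³/s.
After complete mixing, C₀ = (0.592·10.3 + 2.62·0.096) / 3.212 = 1.977 mg/L.
Travel time t = 7.48e+04 m / 0.34 m/s = 2.2e+05 s = 2.546 d.
C = 1.977·exp(−0.10·2.546) = 1.977·0.7752 = 1.532 mg/L.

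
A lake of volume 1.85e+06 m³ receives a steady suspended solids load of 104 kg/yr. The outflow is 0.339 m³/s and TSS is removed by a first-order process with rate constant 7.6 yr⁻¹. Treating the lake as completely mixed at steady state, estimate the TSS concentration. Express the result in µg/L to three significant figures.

4.20 µg/L

Outflow Q = 0.339 m³/s × 3.156e+07 s/yr = 1.07e+07 m³/yr.
Steady-state CSTR mass balance: W = Q·C + k·V·C, so C = W/(Q + kV).
Q + kV = 1.07e+07 + 7.6·1.85e+06 = 2.476e+07 m³/yr.
C = 104/2.476e+07 = 4.201e-06 kg/m³ = 0.004201 mg/L = 4.201 µg/L.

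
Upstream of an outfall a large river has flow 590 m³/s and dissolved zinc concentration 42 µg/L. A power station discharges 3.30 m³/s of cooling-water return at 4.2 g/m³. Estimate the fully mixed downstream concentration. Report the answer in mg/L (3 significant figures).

42 µg/L = 0.042 mg/L.
Conservation of mass across the mixing zone: C = (3.3·4.2 + 590·0.042) / (3.3 + 590) = 38.64/593.3 = 0.06513 mg/L.

0.0651 mg/L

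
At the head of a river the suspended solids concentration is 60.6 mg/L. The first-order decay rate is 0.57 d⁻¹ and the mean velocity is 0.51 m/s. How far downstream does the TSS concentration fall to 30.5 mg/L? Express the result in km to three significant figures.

53.1 km

From C = C₀·e^(−kt), t = ln(C₀/C)/k = ln(60.6/30.5)/0.57 = 0.6866/0.57 = 1.205 d.
Distance = v·t = 0.51 m/s × 1.041e+05 s = 5.308e+04 m = 53.08 km.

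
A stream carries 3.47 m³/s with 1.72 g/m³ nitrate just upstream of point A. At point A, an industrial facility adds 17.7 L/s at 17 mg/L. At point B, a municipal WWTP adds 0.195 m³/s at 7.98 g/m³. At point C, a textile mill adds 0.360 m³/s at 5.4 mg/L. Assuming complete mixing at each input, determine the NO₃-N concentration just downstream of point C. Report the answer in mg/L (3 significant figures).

17.7 L/s = 0.0177 m³/s.
After input A: C = (3.47·1.72 + 0.0177·17) / 3.488 = 1.798 mg/L.
After input B: C = (3.488·1.798 + 0.195·7.98) / 3.683 = 2.125 mg/L.
After input C: C = (3.683·2.125 + 0.36·5.4) / 4.043 = 2.417 mg/L.

2.42 mg/L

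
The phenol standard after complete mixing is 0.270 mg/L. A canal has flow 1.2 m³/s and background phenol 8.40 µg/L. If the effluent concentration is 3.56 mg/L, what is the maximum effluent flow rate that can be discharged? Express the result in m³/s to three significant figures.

0.0954 m³/s

8.40 µg/L = 0.0084 mg/L.
Mass balance at complete mixing: C_std·(Q_w + Q_r) = Q_w·C_e + Q_r·C_b.
Rearranging, Q_w = Q_r·(C_std − C_b)/(C_e − C_std) = 1.2·(0.27 − 0.0084) / (3.56 − 0.27) = 0.09542 m³/s.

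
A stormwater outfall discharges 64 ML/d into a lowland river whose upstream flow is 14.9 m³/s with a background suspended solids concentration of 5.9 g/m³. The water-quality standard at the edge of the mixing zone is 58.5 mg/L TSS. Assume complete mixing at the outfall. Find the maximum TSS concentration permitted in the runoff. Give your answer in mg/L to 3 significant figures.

64 ML/d = 0.7407 m³/s.
Mass balance: 58.5·15.64 = 0.7407·Cₑ + 14.9·5.9.
Cₑ = (915 − 87.91) / 0.7407 = 1117 mg/L.

1120 mg/L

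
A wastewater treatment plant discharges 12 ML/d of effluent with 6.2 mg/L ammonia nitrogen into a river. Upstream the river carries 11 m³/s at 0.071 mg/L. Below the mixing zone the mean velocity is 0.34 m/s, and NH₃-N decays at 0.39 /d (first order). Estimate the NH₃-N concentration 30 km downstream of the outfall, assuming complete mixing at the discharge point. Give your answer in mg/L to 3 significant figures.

12 ML/d = 0.1389 m³/s.
After complete mixing, C₀ = (0.1389·6.2 + 11·0.071) / 11.14 = 0.1474 mg/L.
Travel time t = 3e+04 m / 0.34 m/s = 8.824e+04 s = 1.021 d.
C = 0.1474·exp(−0.39·1.021) = 0.1474·0.6715 = 0.09899 mg/L.

0.0990 mg/L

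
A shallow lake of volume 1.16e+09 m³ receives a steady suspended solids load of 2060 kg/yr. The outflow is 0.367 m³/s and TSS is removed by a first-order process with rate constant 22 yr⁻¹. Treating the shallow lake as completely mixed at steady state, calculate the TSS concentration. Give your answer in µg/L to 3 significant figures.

0.0807 µg/L

Outflow Q = 0.367 m³/s × 3.156e+07 s/yr = 1.158e+07 m³/yr.
Steady-state CSTR mass balance: W = Q·C + k·V·C, so C = W/(Q + kV).
Q + kV = 1.158e+07 + 22·1.16e+09 = 2.553e+10 m³/yr.
C = 2060/2.553e+10 = 8.068e-08 kg/m³ = 8.068e-05 mg/L = 0.08068 µg/L.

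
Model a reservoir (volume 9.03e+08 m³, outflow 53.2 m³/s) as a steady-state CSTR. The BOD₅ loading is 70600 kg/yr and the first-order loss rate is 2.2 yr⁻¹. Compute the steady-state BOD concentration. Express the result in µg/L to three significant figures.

Outflow Q = 53.2 m³/s × 3.156e+07 s/yr = 1.679e+09 m³/yr.
Steady-state CSTR mass balance: W = Q·C + k·V·C, so C = W/(Q + kV).
Q + kV = 1.679e+09 + 2.2·9.03e+08 = 3.665e+09 m³/yr.
C = 70600/3.665e+09 = 1.926e-05 kg/m³ = 0.01926 mg/L = 19.26 µg/L.

19.3 µg/L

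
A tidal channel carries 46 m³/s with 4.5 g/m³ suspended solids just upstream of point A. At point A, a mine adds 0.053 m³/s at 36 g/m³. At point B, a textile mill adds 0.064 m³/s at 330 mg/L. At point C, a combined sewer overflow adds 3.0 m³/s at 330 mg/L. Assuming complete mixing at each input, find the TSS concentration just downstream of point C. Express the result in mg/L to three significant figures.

24.8 mg/L

After input A: C = (46·4.5 + 0.053·36) / 46.05 = 4.536 mg/L.
After input B: C = (46.05·4.536 + 0.064·330) / 46.12 = 4.988 mg/L.
After input C: C = (46.12·4.988 + 3·330) / 49.12 = 24.84 mg/L.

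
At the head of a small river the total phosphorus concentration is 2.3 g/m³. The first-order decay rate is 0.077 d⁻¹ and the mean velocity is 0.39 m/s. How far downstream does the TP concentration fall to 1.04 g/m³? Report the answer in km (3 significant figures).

347 km

From C = C₀·e^(−kt), t = ln(C₀/C)/k = ln(2.3/1.04)/0.077 = 0.7937/0.077 = 10.31 d.
Distance = v·t = 0.39 m/s × 8.906e+05 s = 3.473e+05 m = 347.3 km.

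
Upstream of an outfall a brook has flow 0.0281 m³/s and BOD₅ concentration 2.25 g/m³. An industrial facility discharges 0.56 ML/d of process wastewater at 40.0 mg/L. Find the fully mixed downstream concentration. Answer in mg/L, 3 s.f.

0.56 ML/d = 0.006481 m³/s.
Conservation of mass across the mixing zone: C = (0.006481·40 + 0.0281·2.25) / (0.006481 + 0.0281) = 0.3225/0.03458 = 9.325 mg/L.

9.33 mg/L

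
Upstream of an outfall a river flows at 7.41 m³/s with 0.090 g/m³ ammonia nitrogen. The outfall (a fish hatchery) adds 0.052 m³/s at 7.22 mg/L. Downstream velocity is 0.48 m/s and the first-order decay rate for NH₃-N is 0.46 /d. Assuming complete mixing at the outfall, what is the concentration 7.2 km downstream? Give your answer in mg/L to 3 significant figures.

After complete mixing, C₀ = (0.052·7.22 + 7.41·0.09) / 7.462 = 0.1397 mg/L.
Travel time t = 7200 m / 0.48 m/s = 1.5e+04 s = 0.1736 d.
C = 0.1397·exp(−0.46·0.1736) = 0.1397·0.9232 = 0.129 mg/L.

0.129 mg/L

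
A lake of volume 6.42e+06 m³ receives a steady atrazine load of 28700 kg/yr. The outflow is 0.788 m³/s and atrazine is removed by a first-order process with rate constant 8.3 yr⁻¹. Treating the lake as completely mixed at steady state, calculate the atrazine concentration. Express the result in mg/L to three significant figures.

0.367 mg/L

Outflow Q = 0.788 m³/s × 3.156e+07 s/yr = 2.487e+07 m³/yr.
Steady-state CSTR mass balance: W = Q·C + k·V·C, so C = W/(Q + kV).
Q + kV = 2.487e+07 + 8.3·6.42e+06 = 7.815e+07 m³/yr.
C = 28700/7.815e+07 = 0.0003672 kg/m³ = 0.3672 mg/L.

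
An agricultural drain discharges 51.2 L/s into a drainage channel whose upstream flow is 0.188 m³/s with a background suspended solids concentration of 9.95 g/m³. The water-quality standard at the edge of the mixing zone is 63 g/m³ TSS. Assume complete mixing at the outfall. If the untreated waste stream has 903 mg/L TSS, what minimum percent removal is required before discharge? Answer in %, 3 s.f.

71.5 %

51.2 L/s = 0.0512 m³/s.
Mass balance: 63·0.2392 = 0.0512·Cₑ + 0.188·9.95.
Cₑ = (15.07 − 1.871) / 0.0512 = 257.8 mg/L.
Required removal = 1 − 257.8/903 = 71.45 %.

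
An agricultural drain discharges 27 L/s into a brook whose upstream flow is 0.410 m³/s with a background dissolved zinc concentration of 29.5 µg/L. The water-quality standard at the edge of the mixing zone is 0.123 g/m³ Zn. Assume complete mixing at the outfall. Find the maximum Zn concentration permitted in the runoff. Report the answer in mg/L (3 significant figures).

27 L/s = 0.027 m³/s.
29.5 µg/L = 0.0295 mg/L.
Mass balance: 0.123·0.437 = 0.027·Cₑ + 0.41·0.0295.
Cₑ = (0.05375 − 0.01209) / 0.027 = 1.543 mg/L.

1.54 mg/L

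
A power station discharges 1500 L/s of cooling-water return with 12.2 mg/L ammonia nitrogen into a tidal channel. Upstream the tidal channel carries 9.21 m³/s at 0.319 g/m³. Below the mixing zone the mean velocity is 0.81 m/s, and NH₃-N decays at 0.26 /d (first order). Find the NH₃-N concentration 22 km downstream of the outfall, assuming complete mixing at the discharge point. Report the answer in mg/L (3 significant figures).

1.83 mg/L

1500 L/s = 1.5 m³/s.
After complete mixing, C₀ = (1.5·12.2 + 9.21·0.319) / 10.71 = 1.983 mg/L.
Travel time t = 2.2e+04 m / 0.81 m/s = 2.716e+04 s = 0.3144 d.
C = 1.983·exp(−0.26·0.3144) = 1.983·0.9215 = 1.827 mg/L.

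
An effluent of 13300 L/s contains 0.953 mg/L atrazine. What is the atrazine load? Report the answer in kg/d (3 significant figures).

1100 kg/d

13300 L/s = 13.3 m³/s.
Mass flux = Q·C = 13.3 m³/s × 0.953 g/m³ = 12.67 g/s.
= 12.67 g/s × 86.4 = 1095 kg/d.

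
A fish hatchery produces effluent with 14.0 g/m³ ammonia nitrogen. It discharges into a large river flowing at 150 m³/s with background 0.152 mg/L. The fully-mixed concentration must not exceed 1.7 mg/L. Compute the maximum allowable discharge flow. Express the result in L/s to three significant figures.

Mass balance at complete mixing: C_std·(Q_w + Q_r) = Q_w·C_e + Q_r·C_b.
Rearranging, Q_w = Q_r·(C_std − C_b)/(C_e − C_std) = 150·(1.7 − 0.152) / (14 − 1.7) = 18.88 m³/s.
= 1.888e+04 L/s.

18900 L/s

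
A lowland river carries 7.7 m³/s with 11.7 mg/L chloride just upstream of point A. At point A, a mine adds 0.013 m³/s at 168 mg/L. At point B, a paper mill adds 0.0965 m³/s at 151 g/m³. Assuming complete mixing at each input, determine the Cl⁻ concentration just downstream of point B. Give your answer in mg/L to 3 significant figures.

13.7 mg/L

After input A: C = (7.7·11.7 + 0.013·168) / 7.713 = 11.96 mg/L.
After input B: C = (7.713·11.96 + 0.0965·151) / 7.809 = 13.68 mg/L.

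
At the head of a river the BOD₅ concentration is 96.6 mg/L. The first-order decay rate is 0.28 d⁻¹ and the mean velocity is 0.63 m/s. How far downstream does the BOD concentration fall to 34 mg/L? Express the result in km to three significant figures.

203 km

From C = C₀·e^(−kt), t = ln(C₀/C)/k = ln(96.6/34)/0.28 = 1.044/0.28 = 3.729 d.
Distance = v·t = 0.63 m/s × 3.222e+05 s = 2.03e+05 m = 203 km.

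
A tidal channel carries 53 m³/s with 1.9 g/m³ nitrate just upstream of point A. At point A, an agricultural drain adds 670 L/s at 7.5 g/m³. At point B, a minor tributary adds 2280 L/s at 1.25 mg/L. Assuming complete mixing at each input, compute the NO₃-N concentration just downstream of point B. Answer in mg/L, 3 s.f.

1.94 mg/L

670 L/s = 0.67 m³/s.
After input A: C = (53·1.9 + 0.67·7.5) / 53.67 = 1.97 mg/L.
2280 L/s = 2.28 m³/s.
After input B: C = (53.67·1.97 + 2.28·1.25) / 55.95 = 1.941 mg/L.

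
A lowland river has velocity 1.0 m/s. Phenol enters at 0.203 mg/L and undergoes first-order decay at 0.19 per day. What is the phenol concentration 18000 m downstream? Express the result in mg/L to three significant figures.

0.195 mg/L

Travel time t = 18000 m / 1.0 m/s = 1.8e+04/1.0 = 1.8e+04 s = 0.2083 d.
First-order decay: C = 0.203·exp(−0.19·0.2083) = 0.203·0.9612 = 0.1951 mg/L.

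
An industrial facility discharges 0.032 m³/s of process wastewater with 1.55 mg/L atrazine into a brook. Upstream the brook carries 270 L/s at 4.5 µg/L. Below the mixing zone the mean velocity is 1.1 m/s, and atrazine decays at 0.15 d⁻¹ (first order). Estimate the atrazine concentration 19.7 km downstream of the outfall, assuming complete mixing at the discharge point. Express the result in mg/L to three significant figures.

0.163 mg/L

270 L/s = 0.27 m³/s.
4.5 µg/L = 0.0045 mg/L.
After complete mixing, C₀ = (0.032·1.55 + 0.27·0.0045) / 0.302 = 0.1683 mg/L.
Travel time t = 1.97e+04 m / 1.1 m/s = 1.791e+04 s = 0.2073 d.
C = 0.1683·exp(−0.15·0.2073) = 0.1683·0.9694 = 0.1631 mg/L.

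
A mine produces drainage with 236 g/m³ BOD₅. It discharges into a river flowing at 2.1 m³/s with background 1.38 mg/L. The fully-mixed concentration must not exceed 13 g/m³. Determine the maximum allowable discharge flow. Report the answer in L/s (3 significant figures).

109 L/s

Mass balance at complete mixing: C_std·(Q_w + Q_r) = Q_w·C_e + Q_r·C_b.
Rearranging, Q_w = Q_r·(C_std − C_b)/(C_e − C_std) = 2.1·(13 − 1.38) / (236 − 13) = 0.1094 m³/s.
= 109.4 L/s.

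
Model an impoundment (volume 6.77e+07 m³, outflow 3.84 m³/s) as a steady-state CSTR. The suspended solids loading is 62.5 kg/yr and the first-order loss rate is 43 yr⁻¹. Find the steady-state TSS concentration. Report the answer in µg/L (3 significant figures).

Outflow Q = 3.84 m³/s × 3.156e+07 s/yr = 1.212e+08 m³/yr.
Steady-state CSTR mass balance: W = Q·C + k·V·C, so C = W/(Q + kV).
Q + kV = 1.212e+08 + 43·6.77e+07 = 3.032e+09 m³/yr.
C = 62.5/3.032e+09 = 2.061e-08 kg/m³ = 2.061e-05 mg/L = 0.02061 µg/L.

0.0206 µg/L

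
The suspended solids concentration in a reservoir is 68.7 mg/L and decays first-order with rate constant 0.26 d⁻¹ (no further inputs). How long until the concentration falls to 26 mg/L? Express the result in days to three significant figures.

t = ln(C₀/C)/k = ln(68.7/26)/0.26 = 0.9717/0.26 = 3.737 d.

3.74 d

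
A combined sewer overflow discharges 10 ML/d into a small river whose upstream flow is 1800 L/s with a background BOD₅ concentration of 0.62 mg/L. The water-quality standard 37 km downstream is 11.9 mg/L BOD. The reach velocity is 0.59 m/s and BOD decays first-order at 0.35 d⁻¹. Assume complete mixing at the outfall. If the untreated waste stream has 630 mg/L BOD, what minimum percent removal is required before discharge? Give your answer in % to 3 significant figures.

10 ML/d = 0.1157 m³/s.
1800 L/s = 1.8 m³/s.
Travel time to the compliance point: t = 3.7e+04/0.59 = 6.271e+04 s = 0.7258 d; decay factor exp(−0.35·0.7258) = 0.7757.
So the concentration just after mixing may be at most 11.9/0.7757 = 15.34 mg/L.
Mass balance: 15.34·1.916 = 0.1157·Cₑ + 1.8·0.62.
Cₑ = (29.39 − 1.116) / 0.1157 = 244.3 mg/L.
Required removal = 1 − 244.3/630 = 61.22 %.

61.2 %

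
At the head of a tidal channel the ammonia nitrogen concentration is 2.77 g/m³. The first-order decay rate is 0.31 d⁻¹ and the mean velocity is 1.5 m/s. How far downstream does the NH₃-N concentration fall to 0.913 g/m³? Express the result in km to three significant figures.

From C = C₀·e^(−kt), t = ln(C₀/C)/k = ln(2.77/0.913)/0.31 = 1.11/0.31 = 3.58 d.
Distance = v·t = 1.5 m/s × 3.093e+05 s = 4.64e+05 m = 464 km.

464 km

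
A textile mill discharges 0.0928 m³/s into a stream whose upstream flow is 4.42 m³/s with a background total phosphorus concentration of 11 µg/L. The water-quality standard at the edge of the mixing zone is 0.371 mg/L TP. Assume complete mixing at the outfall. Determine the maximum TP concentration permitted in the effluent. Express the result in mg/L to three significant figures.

11 µg/L = 0.011 mg/L.
Mass balance: 0.371·4.513 = 0.0928·Cₑ + 4.42·0.011.
Cₑ = (1.674 − 0.04862) / 0.0928 = 17.52 mg/L.

17.5 mg/L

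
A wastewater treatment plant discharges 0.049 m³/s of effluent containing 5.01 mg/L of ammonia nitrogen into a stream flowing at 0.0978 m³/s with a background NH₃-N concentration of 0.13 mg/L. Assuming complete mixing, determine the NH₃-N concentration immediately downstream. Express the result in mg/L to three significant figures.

1.76 mg/L

Flow-weighted mixing gives C = (0.049·5.01 + 0.0978·0.13) / (0.049 + 0.0978) = 0.2582/0.1468 = 1.759 mg/L.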